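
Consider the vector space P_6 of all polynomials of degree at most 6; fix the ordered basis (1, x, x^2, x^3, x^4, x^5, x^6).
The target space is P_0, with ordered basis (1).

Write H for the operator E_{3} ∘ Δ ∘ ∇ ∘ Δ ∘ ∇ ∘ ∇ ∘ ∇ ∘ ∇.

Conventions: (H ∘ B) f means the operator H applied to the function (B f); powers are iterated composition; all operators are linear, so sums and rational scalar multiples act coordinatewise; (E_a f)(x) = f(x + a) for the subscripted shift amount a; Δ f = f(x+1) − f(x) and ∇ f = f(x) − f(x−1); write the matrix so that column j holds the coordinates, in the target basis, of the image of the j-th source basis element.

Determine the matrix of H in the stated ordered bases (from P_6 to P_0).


the matrix is [[0, 0, 0, 0, 0, 0, 0]] (rows listed top to bottom)

image of 1: 0
image of x: 0
image of x^2: 0
image of x^3: 0
image of x^4: 0
image of x^5: 0
image of x^6: 0
each image's coordinates form column j of the matrix


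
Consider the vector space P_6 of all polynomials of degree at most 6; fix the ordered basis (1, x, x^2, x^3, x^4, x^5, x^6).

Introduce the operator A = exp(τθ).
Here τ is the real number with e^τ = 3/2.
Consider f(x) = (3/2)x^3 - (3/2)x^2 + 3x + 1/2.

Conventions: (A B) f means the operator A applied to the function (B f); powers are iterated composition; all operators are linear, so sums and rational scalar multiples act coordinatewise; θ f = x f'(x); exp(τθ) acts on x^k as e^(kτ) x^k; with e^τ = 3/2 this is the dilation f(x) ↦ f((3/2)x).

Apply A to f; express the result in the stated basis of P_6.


exp(τθ) x^k = e^(kτ) x^k; with e^τ = 3/2 this sends x^k to (3/2)^k x^k
x ↦ 3/2 x
x^2 ↦ 9/4 x^2
x^3 ↦ 27/8 x^3
applying this coordinatewise to f: exp(τθ) f = (81/16)x^3 - (27/8)x^2 + (9/2)x + 1/2

g(x) = (81/16)x^3 - (27/8)x^2 + (9/2)x + 1/2


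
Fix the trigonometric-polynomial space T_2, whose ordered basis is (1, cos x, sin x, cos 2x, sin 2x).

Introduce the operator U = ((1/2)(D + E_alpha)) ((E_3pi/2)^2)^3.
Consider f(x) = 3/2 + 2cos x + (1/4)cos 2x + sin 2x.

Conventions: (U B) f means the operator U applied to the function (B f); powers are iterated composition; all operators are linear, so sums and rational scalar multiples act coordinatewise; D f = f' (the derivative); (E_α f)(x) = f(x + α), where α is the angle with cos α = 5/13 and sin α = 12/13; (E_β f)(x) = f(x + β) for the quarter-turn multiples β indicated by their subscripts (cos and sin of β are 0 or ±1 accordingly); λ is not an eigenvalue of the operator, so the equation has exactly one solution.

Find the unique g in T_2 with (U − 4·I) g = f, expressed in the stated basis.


write g with unknown coordinates in the stated basis and equate coefficients in (U − 4·I) g = f
solving from the highest basis element down gives g = -3/7 - (218/481)cos x - (50/481)sin x - (3303/28090)cos 2x - (2713/14045)sin 2x
check: U g = -3/14 + (90/481)cos x - (200/481)sin x - (12379/56180)cos 2x + (3193/14045)sin 2x
so U g − 4·g = 3/2 + 2cos x + (1/4)cos 2x + sin 2x = f ✓

the image equals g(x) = -3/7 - (218/481)cos x - (50/481)sin x - (3303/28090)cos 2x - (2713/14045)sin 2x


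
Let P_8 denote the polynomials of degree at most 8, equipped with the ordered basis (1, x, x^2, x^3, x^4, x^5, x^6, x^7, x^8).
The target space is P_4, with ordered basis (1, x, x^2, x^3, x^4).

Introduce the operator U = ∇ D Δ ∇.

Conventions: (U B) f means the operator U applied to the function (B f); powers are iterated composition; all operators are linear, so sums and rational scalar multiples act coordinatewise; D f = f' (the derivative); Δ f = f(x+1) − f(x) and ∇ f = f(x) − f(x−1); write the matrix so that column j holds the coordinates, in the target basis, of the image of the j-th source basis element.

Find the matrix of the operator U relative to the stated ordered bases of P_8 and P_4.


the matrix is [[0, 0, 0, 0, 24, -60, 180, -420, 1008]; [0, 0, 0, 0, 0, 120, -360, 1260, -3360]; [0, 0, 0, 0, 0, 0, 360, -1260, 5040]; [0, 0, 0, 0, 0, 0, 0, 840, -3360]; [0, 0, 0, 0, 0, 0, 0, 0, 1680]] (rows listed top to bottom)

image of 1: 0
image of x: 0
image of x^2: 0
image of x^3: 0
image of x^4: 24
image of x^5: 120x - 60
image of x^6: 360x^2 - 360x + 180
image of x^7: 840x^3 - 1260x^2 + 1260x - 420
image of x^8: 1680x^4 - 3360x^3 + 5040x^2 - 3360x + 1008
each image's coordinates form column j of the matrix


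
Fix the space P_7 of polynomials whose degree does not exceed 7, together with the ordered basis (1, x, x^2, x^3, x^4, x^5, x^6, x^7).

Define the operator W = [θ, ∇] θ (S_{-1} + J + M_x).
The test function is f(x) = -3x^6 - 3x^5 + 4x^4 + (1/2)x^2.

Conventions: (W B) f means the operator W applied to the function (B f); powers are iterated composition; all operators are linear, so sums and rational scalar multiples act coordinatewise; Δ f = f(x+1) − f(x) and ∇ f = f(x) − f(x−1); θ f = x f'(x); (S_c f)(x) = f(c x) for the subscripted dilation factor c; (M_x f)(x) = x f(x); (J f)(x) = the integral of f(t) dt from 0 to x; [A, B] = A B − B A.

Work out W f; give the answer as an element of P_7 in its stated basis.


g(x) = 168x^6 - 774x^5 + 1155x^4 - 304x^3 - 804x^2 + 760x - 201

S_{-1} f = -3x^6 + 3x^5 + 4x^4 + (1/2)x^2
J f = -(3/7)x^7 - (1/2)x^6 + (4/5)x^5 + (1/6)x^3
M_x f = -3x^7 - 3x^6 + 4x^5 + (1/2)x^3
(S_{-1} + J + M_x) f = -(24/7)x^7 - (13/2)x^6 + (39/5)x^5 + 4x^4 + (2/3)x^3 + (1/2)x^2
θ (S_{-1} + J + M_x) f = -24x^7 - 39x^6 + 39x^5 + 16x^4 + 2x^3 + x^2
∇ θ (S_{-1} + J + M_x) f = -168x^6 + 270x^5 - 60x^4 - 266x^3 + 381x^2 - 201x + 39
θ ∇ θ (S_{-1} + J + M_x) f = -1008x^6 + 1350x^5 - 240x^4 - 798x^3 + 762x^2 - 201x
θ θ (S_{-1} + J + M_x) f = -168x^7 - 234x^6 + 195x^5 + 64x^4 + 6x^3 + 2x^2
∇ θ θ (S_{-1} + J + M_x) f = -1176x^6 + 2124x^5 - 1395x^4 - 494x^3 + 1566x^2 - 961x + 201
[θ, ∇] θ (S_{-1} + J + M_x) f = 168x^6 - 774x^5 + 1155x^4 - 304x^3 - 804x^2 + 760x - 201


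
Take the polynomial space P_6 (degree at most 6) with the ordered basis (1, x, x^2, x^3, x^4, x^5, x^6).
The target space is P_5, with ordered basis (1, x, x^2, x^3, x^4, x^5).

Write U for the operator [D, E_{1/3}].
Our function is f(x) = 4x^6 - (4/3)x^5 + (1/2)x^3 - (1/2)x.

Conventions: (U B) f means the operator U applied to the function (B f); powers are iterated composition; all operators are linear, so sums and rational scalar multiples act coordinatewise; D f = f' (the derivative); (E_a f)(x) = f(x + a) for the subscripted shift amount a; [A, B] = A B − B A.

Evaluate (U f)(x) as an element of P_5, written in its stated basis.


E_{1/3} f = 4x^6 + (20/3)x^5 + (40/9)x^4 + (107/54)x^3 + (121/162)x^2 - (77/243)x - 4/27
D E_{1/3} f = 24x^5 + (100/3)x^4 + (160/9)x^3 + (107/18)x^2 + (121/81)x - 77/243
D f = 24x^5 - (20/3)x^4 + (3/2)x^2 - 1/2
E_{1/3} D f = 24x^5 + (100/3)x^4 + (160/9)x^3 + (107/18)x^2 + (121/81)x - 77/243
[D, E_{1/3}] f = 0

the result is g(x) = 0


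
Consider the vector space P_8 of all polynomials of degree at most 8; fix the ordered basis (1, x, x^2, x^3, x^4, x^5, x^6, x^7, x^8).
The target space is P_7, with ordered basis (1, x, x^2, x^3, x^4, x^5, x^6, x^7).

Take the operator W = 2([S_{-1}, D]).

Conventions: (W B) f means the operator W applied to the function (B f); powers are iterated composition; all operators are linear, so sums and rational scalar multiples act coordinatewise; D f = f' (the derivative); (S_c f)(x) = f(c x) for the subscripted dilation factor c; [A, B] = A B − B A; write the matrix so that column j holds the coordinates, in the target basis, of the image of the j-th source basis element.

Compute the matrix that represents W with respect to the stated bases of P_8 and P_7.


the matrix is [[0, 4, 0, 0, 0, 0, 0, 0, 0]; [0, 0, -8, 0, 0, 0, 0, 0, 0]; [0, 0, 0, 12, 0, 0, 0, 0, 0]; [0, 0, 0, 0, -16, 0, 0, 0, 0]; [0, 0, 0, 0, 0, 20, 0, 0, 0]; [0, 0, 0, 0, 0, 0, -24, 0, 0]; [0, 0, 0, 0, 0, 0, 0, 28, 0]; [0, 0, 0, 0, 0, 0, 0, 0, -32]] (rows listed top to bottom)

image of 1: 0
image of x: 4
image of x^2: -8x
image of x^3: 12x^2
image of x^4: -16x^3
image of x^5: 20x^4
image of x^6: -24x^5
image of x^7: 28x^6
image of x^8: -32x^7
each image's coordinates form column j of the matrix


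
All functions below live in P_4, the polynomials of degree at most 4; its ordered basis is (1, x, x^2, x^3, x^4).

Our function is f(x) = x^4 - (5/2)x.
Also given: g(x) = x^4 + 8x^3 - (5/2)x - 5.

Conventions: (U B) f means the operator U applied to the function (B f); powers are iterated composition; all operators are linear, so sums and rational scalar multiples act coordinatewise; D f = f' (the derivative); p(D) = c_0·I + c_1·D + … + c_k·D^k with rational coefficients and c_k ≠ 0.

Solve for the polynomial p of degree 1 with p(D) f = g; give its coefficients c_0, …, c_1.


p(D) = I + 2·D, i.e. c_0 = 1, c_1 = 2

D^0 f = x^4 - (5/2)x
D^1 f = 4x^3 - 5/2
matching coefficients of g against c_0 f + c_1 Df + … from the top degree down determines the c_i
solution: c_0 = 1, c_1 = 2


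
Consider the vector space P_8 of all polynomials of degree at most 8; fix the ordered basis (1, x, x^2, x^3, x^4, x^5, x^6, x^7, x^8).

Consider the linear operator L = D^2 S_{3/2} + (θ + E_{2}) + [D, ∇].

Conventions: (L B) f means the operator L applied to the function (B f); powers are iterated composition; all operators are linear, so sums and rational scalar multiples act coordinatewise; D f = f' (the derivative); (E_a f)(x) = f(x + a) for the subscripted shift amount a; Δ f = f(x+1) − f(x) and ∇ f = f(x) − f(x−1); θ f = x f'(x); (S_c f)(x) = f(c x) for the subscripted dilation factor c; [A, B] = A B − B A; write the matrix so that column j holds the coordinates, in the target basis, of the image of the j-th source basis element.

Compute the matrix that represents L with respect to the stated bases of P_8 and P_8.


image of 1: 1
image of x: 2x + 2
image of x^2: 3x^2 + 4x + 17/2
image of x^3: 4x^3 + 6x^2 + (129/4)x + 8
image of x^4: 5x^4 + 8x^3 + (339/4)x^2 + 32x + 16
image of x^5: 6x^5 + 10x^4 + (1535/8)x^3 + 80x^2 + 80x + 32
image of x^6: 7x^6 + 12x^5 + (12855/32)x^4 + 160x^3 + 240x^2 + 192x + 64
image of x^7: 8x^7 + 14x^6 + (51303/64)x^5 + 280x^4 + 560x^3 + 672x^2 + 448x + 128
image of x^8: 9x^8 + 16x^7 + (49511/32)x^6 + 448x^5 + 1120x^4 + 1792x^3 + 1792x^2 + 1024x + 256
each image's coordinates form column j of the matrix

the matrix is [[1, 2, 17/2, 8, 16, 32, 64, 128, 256]; [0, 2, 4, 129/4, 32, 80, 192, 448, 1024]; [0, 0, 3, 6, 339/4, 80, 240, 672, 1792]; [0, 0, 0, 4, 8, 1535/8, 160, 560, 1792]; [0, 0, 0, 0, 5, 10, 12855/32, 280, 1120]; [0, 0, 0, 0, 0, 6, 12, 51303/64, 448]; [0, 0, 0, 0, 0, 0, 7, 14, 49511/32]; [0, 0, 0, 0, 0, 0, 0, 8, 16]; [0, 0, 0, 0, 0, 0, 0, 0, 9]] (rows listed top to bottom)


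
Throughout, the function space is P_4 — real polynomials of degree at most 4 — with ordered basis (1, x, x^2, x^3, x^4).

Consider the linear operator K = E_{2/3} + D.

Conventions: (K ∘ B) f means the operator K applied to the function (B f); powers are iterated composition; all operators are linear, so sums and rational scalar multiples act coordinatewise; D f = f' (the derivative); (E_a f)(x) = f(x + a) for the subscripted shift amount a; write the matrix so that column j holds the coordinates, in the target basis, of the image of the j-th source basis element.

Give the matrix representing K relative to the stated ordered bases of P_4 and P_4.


the matrix is [[1, 5/3, 4/9, 8/27, 16/81]; [0, 1, 10/3, 4/3, 32/27]; [0, 0, 1, 5, 8/3]; [0, 0, 0, 1, 20/3]; [0, 0, 0, 0, 1]] (rows listed top to bottom)

image of 1: 1
image of x: x + 5/3
image of x^2: x^2 + (10/3)x + 4/9
image of x^3: x^3 + 5x^2 + (4/3)x + 8/27
image of x^4: x^4 + (20/3)x^3 + (8/3)x^2 + (32/27)x + 16/81
each image's coordinates form column j of the matrix


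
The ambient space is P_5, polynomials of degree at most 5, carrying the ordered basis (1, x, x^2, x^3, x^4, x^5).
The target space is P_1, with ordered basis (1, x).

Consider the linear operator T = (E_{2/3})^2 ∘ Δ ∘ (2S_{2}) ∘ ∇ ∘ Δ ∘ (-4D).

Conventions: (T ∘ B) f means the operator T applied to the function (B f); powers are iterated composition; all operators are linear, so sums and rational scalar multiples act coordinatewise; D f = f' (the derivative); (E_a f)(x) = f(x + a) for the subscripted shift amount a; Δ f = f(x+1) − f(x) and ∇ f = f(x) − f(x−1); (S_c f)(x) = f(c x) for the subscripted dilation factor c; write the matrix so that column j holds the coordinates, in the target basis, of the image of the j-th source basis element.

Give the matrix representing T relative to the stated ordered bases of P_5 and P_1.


the matrix is [[0, 0, 0, 0, -384, -7040]; [0, 0, 0, 0, 0, -3840]] (rows listed top to bottom)

image of 1: 0
image of x: 0
image of x^2: 0
image of x^3: 0
image of x^4: -384
image of x^5: -3840x - 7040
each image's coordinates form column j of the matrix


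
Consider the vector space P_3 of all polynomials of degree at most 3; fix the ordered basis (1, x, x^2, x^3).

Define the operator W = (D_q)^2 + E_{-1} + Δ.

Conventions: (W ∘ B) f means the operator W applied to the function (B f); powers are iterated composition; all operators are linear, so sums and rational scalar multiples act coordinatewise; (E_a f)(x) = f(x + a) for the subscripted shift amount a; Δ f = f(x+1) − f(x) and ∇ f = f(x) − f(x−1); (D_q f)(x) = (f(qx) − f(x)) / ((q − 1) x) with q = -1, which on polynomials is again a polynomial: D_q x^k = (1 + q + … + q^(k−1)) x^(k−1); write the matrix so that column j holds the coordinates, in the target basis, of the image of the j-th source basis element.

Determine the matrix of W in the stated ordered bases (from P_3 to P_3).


the matrix is [[1, 0, 2, 0]; [0, 1, 0, 6]; [0, 0, 1, 0]; [0, 0, 0, 1]] (rows listed top to bottom)

image of 1: 1
image of x: x
image of x^2: x^2 + 2
image of x^3: x^3 + 6x
each image's coordinates form column j of the matrix


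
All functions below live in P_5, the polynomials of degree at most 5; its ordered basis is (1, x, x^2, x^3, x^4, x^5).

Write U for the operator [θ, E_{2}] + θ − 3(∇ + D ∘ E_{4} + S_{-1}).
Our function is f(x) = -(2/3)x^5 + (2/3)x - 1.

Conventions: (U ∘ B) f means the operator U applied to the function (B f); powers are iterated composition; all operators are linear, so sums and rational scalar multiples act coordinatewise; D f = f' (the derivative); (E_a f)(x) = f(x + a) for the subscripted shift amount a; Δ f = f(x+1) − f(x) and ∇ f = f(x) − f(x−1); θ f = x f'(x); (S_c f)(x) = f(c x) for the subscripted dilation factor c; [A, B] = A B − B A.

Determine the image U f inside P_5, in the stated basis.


E_{2} f = -(2/3)x^5 - (20/3)x^4 - (80/3)x^3 - (160/3)x^2 - (158/3)x - 21
θ E_{2} f = -(10/3)x^5 - (80/3)x^4 - 80x^3 - (320/3)x^2 - (158/3)x
θ f = -(10/3)x^5 + (2/3)x
E_{2} θ f = -(10/3)x^5 - (100/3)x^4 - (400/3)x^3 - (800/3)x^2 - 266x - 316/3
[θ, E_{2}] f = (20/3)x^4 + (160/3)x^3 + 160x^2 + (640/3)x + 316/3
θ f = -(10/3)x^5 + (2/3)x
∇ f = -(10/3)x^4 + (20/3)x^3 - (20/3)x^2 + (10/3)x
E_{4} f = -(2/3)x^5 - (40/3)x^4 - (320/3)x^3 - (1280/3)x^2 - (2558/3)x - 681
D E_{4} f = -(10/3)x^4 - (160/3)x^3 - 320x^2 - (2560/3)x - 2558/3
S_{-1} f = (2/3)x^5 - (2/3)x - 1
(∇ + D ∘ E_{4} + S_{-1}) f = (2/3)x^5 - (20/3)x^4 - (140/3)x^3 - (980/3)x^2 - (2552/3)x - 2561/3
(-3(∇ + D ∘ E_{4} + S_{-1})) f = -2x^5 + 20x^4 + 140x^3 + 980x^2 + 2552x + 2561
([θ, E_{2}] + θ − 3(∇ + D ∘ E_{4} + S_{-1})) f = -(16/3)x^5 + (80/3)x^4 + (580/3)x^3 + 1140x^2 + 2766x + 7999/3

g(x) = -(16/3)x^5 + (80/3)x^4 + (580/3)x^3 + 1140x^2 + 2766x + 7999/3


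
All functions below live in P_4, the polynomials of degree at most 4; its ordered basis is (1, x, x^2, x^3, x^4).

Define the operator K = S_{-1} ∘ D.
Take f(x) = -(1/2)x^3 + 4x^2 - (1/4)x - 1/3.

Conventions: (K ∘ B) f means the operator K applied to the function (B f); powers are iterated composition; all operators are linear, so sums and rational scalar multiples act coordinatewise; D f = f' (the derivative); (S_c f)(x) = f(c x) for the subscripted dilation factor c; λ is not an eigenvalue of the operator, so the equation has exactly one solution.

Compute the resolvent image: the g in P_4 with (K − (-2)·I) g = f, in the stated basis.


the result is g(x) = -(1/4)x^3 + (19/8)x^2 + (9/4)x - 31/24

write g with unknown coordinates in the stated basis and equate coefficients in (K − (-2)·I) g = f
solving from the highest basis element down gives g = -(1/4)x^3 + (19/8)x^2 + (9/4)x - 31/24
check: K g = -(3/4)x^2 - (19/4)x + 9/4
so K g − (-2)·g = -(1/2)x^3 + 4x^2 - (1/4)x - 1/3 = f ✓


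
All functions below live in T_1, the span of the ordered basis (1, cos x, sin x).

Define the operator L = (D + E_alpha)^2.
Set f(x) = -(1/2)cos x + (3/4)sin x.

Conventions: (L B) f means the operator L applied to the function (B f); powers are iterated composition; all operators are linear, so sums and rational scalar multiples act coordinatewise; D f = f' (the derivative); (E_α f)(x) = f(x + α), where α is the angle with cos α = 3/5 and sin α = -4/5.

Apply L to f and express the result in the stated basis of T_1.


the image equals g(x) = (1/50)cos x + (9/25)sin x

D f = (3/4)cos x + (1/2)sin x
E_alpha f = -(9/10)cos x + (1/20)sin x
(D + E_alpha) f = -(3/20)cos x + (11/20)sin x
D (D + E_alpha) f = (11/20)cos x + (3/20)sin x
E_alpha (D + E_alpha) f = -(53/100)cos x + (21/100)sin x
(D + E_alpha) (D + E_alpha) f = (1/50)cos x + (9/25)sin x


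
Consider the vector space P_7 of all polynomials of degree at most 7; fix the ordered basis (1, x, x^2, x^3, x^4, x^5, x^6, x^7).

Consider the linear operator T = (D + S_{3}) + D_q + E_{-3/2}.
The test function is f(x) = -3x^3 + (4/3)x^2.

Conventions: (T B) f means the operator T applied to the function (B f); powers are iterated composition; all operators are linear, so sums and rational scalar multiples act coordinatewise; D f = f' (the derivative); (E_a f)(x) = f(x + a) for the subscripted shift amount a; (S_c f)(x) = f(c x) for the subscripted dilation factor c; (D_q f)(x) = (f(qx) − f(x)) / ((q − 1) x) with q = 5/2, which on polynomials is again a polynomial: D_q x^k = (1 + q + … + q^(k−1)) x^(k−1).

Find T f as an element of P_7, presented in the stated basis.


the result is g(x) = -84x^3 - (137/12)x^2 - (203/12)x + 105/8

D f = -9x^2 + (8/3)x
S_{3} f = -81x^3 + 12x^2
(D + S_{3}) f = -81x^3 + 3x^2 + (8/3)x
D_q f = -(117/4)x^2 + (14/3)x
E_{-3/2} f = -3x^3 + (89/6)x^2 - (97/4)x + 105/8
((D + S_{3}) + D_q + E_{-3/2}) f = -84x^3 - (137/12)x^2 - (203/12)x + 105/8


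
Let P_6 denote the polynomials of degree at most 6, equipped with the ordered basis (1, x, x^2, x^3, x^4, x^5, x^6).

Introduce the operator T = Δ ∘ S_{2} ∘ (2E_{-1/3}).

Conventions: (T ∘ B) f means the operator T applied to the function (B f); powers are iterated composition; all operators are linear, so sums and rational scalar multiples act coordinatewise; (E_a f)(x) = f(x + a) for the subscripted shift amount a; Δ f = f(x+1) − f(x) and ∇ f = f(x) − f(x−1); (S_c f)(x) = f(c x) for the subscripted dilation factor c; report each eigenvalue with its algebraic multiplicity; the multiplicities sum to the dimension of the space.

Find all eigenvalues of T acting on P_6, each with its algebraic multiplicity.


λ = 0 (multiplicity 7)

image of 1: 0
image of x: 4
image of x^2: 16x + 16/3
image of x^3: 48x^2 + 32x + 28/3
image of x^4: 128x^3 + 128x^2 + (224/3)x + 416/27
image of x^5: 320x^4 + (1280/3)x^3 + (1120/3)x^2 + (4160/27)x + 2084/81
image of x^6: 768x^5 + 1280x^4 + (4480/3)x^3 + (8320/9)x^2 + (8336/27)x + 3472/81
the matrix is upper triangular; its diagonal is (0, 0, 0, 0, 0, 0, 0)
for a triangular matrix the eigenvalues are the diagonal entries, with algebraic multiplicity their repetition count


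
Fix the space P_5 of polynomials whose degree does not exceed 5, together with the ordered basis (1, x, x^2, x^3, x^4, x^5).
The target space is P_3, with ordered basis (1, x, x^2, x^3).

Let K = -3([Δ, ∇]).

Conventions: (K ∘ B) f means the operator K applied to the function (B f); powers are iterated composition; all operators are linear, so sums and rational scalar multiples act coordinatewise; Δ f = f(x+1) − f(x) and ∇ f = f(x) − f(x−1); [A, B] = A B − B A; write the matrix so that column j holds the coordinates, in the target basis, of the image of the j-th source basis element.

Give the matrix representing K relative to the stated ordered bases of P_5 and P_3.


image of 1: 0
image of x: 0
image of x^2: 0
image of x^3: 0
image of x^4: 0
image of x^5: 0
each image's coordinates form column j of the matrix

the matrix is [[0, 0, 0, 0, 0, 0]; [0, 0, 0, 0, 0, 0]; [0, 0, 0, 0, 0, 0]; [0, 0, 0, 0, 0, 0]] (rows listed top to bottom)


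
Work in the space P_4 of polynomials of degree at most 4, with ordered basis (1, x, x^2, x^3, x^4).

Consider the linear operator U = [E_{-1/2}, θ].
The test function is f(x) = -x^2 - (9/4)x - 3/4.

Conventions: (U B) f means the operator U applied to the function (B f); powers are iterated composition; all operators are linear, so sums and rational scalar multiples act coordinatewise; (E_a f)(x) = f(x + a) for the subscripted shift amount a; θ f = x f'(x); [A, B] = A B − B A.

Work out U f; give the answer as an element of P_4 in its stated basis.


g(x) = x + 5/8

θ f = -2x^2 - (9/4)x
E_{-1/2} θ f = -2x^2 - (1/4)x + 5/8
E_{-1/2} f = -x^2 - (5/4)x + 1/8
θ E_{-1/2} f = -2x^2 - (5/4)x
[E_{-1/2}, θ] f = x + 5/8


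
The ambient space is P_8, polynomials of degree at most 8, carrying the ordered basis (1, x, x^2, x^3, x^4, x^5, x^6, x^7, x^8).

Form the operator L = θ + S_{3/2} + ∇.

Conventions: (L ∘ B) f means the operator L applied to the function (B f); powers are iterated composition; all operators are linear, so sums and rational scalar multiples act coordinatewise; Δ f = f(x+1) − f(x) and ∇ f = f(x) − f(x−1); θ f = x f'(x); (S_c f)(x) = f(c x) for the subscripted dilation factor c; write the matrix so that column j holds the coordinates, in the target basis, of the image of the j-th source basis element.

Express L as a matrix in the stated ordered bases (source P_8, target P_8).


image of 1: 1
image of x: (5/2)x + 1
image of x^2: (17/4)x^2 + 2x - 1
image of x^3: (51/8)x^3 + 3x^2 - 3x + 1
image of x^4: (145/16)x^4 + 4x^3 - 6x^2 + 4x - 1
image of x^5: (403/32)x^5 + 5x^4 - 10x^3 + 10x^2 - 5x + 1
image of x^6: (1113/64)x^6 + 6x^5 - 15x^4 + 20x^3 - 15x^2 + 6x - 1
image of x^7: (3083/128)x^7 + 7x^6 - 21x^5 + 35x^4 - 35x^3 + 21x^2 - 7x + 1
image of x^8: (8609/256)x^8 + 8x^7 - 28x^6 + 56x^5 - 70x^4 + 56x^3 - 28x^2 + 8x - 1
each image's coordinates form column j of the matrix

the matrix is [[1, 1, -1, 1, -1, 1, -1, 1, -1]; [0, 5/2, 2, -3, 4, -5, 6, -7, 8]; [0, 0, 17/4, 3, -6, 10, -15, 21, -28]; [0, 0, 0, 51/8, 4, -10, 20, -35, 56]; [0, 0, 0, 0, 145/16, 5, -15, 35, -70]; [0, 0, 0, 0, 0, 403/32, 6, -21, 56]; [0, 0, 0, 0, 0, 0, 1113/64, 7, -28]; [0, 0, 0, 0, 0, 0, 0, 3083/128, 8]; [0, 0, 0, 0, 0, 0, 0, 0, 8609/256]] (rows listed top to bottom)


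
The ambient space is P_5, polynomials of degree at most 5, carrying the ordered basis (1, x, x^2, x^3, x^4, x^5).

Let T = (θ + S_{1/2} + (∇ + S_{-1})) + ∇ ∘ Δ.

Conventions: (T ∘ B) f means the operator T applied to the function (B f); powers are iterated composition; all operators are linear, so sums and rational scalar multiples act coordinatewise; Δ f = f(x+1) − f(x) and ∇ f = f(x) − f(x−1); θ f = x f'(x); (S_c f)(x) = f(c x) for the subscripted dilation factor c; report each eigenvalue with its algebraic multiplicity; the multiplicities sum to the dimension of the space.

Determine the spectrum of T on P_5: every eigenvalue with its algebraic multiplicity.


image of 1: 2
image of x: (1/2)x + 1
image of x^2: (13/4)x^2 + 2x + 1
image of x^3: (17/8)x^3 + 3x^2 + 3x + 1
image of x^4: (81/16)x^4 + 4x^3 + 6x^2 + 4x + 1
image of x^5: (129/32)x^5 + 5x^4 + 10x^3 + 10x^2 + 5x + 1
the matrix is upper triangular; its diagonal is (2, 1/2, 13/4, 17/8, 81/16, 129/32)
for a triangular matrix the eigenvalues are the diagonal entries, with algebraic multiplicity their repetition count

λ = 1/2 (multiplicity 1), λ = 2 (multiplicity 1), λ = 17/8 (multiplicity 1), λ = 13/4 (multiplicity 1), λ = 129/32 (multiplicity 1), λ = 81/16 (multiplicity 1)


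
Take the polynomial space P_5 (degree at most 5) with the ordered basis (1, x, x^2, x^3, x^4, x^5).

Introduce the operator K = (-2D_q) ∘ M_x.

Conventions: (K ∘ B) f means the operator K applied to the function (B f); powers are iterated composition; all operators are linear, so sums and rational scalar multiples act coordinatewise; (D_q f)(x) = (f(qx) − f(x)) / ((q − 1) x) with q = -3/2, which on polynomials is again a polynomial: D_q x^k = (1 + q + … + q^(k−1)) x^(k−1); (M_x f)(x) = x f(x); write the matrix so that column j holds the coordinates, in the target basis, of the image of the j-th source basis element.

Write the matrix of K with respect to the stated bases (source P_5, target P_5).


image of 1: -2
image of x: x
image of x^2: -(7/2)x^2
image of x^3: (13/4)x^3
image of x^4: -(55/8)x^4
image of x^5: (133/16)x^5
each image's coordinates form column j of the matrix

the matrix is [[-2, 0, 0, 0, 0, 0]; [0, 1, 0, 0, 0, 0]; [0, 0, -7/2, 0, 0, 0]; [0, 0, 0, 13/4, 0, 0]; [0, 0, 0, 0, -55/8, 0]; [0, 0, 0, 0, 0, 133/16]] (rows listed top to bottom)


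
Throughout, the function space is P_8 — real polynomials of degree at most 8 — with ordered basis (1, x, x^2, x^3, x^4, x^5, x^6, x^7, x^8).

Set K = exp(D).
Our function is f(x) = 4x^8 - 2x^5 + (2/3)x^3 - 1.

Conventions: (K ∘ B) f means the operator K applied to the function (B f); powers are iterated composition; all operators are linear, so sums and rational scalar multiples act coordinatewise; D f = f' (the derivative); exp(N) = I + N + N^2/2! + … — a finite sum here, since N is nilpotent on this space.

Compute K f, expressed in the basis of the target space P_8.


the image equals g(x) = 4x^8 + 32x^7 + 112x^6 + 222x^5 + 270x^4 + (614/3)x^3 + 94x^2 + 24x + 5/3

order-1 term: 32x^7 - 10x^4 + 2x^2
order-2 term: 112x^6 - 20x^3 + 2x
order-3 term: 224x^5 - 20x^2 + 2/3
order-4 term: 280x^4 - 10x
order-5 term: 224x^3 - 2
order-6 term: 112x^2
order-7 term: 32x
order-8 term: 4
the series for exp(D) f terminates at order 8
exp(D) f = 4x^8 + 32x^7 + 112x^6 + 222x^5 + 270x^4 + (614/3)x^3 + 94x^2 + 24x + 5/3


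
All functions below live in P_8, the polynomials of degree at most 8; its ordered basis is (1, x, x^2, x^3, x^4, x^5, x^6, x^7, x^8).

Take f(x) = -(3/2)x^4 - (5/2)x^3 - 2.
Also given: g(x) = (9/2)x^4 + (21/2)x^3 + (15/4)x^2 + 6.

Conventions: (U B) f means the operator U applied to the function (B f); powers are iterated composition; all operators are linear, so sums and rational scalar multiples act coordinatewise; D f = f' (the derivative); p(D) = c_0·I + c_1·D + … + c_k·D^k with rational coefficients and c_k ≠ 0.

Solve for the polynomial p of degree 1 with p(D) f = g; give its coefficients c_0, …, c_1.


p(D) = -3·I − (1/2)·D, i.e. c_0 = -3, c_1 = -1/2

D^0 f = -(3/2)x^4 - (5/2)x^3 - 2
D^1 f = -6x^3 - (15/2)x^2
matching coefficients of g against c_0 f + c_1 Df + … from the top degree down determines the c_i
solution: c_0 = -3, c_1 = -1/2


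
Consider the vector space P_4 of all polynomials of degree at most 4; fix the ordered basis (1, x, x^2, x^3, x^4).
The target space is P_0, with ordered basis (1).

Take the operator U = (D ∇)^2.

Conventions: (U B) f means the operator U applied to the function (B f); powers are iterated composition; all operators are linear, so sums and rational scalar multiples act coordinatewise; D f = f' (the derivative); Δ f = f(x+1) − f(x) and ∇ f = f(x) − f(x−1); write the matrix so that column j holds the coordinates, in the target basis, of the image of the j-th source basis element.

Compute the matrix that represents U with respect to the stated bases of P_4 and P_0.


image of 1: 0
image of x: 0
image of x^2: 0
image of x^3: 0
image of x^4: 24
each image's coordinates form column j of the matrix

the matrix is [[0, 0, 0, 0, 24]] (rows listed top to bottom)


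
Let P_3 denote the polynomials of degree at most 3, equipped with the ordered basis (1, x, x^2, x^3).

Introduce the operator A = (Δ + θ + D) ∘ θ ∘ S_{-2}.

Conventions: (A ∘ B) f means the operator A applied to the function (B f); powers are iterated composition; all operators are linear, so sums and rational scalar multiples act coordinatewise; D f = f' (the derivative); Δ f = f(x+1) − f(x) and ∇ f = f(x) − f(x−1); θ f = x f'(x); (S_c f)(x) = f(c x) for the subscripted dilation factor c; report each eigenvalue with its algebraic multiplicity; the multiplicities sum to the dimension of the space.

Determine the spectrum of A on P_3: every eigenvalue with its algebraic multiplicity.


λ = -72 (multiplicity 1), λ = -2 (multiplicity 1), λ = 0 (multiplicity 1), λ = 16 (multiplicity 1)

image of 1: 0
image of x: -2x - 4
image of x^2: 16x^2 + 32x + 8
image of x^3: -72x^3 - 144x^2 - 72x - 24
the matrix is upper triangular; its diagonal is (0, -2, 16, -72)
for a triangular matrix the eigenvalues are the diagonal entries, with algebraic multiplicity their repetition count


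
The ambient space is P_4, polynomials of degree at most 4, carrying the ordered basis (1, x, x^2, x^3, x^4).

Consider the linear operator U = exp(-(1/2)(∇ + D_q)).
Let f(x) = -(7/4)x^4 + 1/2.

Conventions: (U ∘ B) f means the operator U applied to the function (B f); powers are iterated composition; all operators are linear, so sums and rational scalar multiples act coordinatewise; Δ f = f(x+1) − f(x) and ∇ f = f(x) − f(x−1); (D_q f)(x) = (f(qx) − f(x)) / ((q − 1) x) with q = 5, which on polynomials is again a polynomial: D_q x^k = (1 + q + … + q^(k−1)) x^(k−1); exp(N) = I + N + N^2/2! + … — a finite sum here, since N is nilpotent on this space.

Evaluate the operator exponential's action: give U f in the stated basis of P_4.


order-1 term: 140x^3 - (21/4)x^2 + (7/2)x - 7/8
order-2 term: -1190x^2 + (231/2)x - 609/16
order-3 term: (4760/3)x - 1421/6
order-4 term: -1190/3
the series for exp(-(1/2)(∇ + D_q)) f terminates at order 4
exp(-(1/2)(∇ + D_q)) f = -(7/4)x^4 + 140x^3 - (4781/4)x^2 + (5117/3)x - 10751/16

the result is g(x) = -(7/4)x^4 + 140x^3 - (4781/4)x^2 + (5117/3)x - 10751/16


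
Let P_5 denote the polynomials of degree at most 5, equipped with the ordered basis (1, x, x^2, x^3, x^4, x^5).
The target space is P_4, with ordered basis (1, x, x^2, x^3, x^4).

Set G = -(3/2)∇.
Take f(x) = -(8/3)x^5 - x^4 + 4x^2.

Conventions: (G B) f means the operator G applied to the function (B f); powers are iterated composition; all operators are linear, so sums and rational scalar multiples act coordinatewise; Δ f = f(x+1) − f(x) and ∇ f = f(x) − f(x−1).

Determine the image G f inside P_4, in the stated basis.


g(x) = 20x^4 - 34x^3 + 31x^2 - 26x + 17/2

∇ f = -(40/3)x^4 + (68/3)x^3 - (62/3)x^2 + (52/3)x - 17/3
(-(3/2)∇) f = 20x^4 - 34x^3 + 31x^2 - 26x + 17/2


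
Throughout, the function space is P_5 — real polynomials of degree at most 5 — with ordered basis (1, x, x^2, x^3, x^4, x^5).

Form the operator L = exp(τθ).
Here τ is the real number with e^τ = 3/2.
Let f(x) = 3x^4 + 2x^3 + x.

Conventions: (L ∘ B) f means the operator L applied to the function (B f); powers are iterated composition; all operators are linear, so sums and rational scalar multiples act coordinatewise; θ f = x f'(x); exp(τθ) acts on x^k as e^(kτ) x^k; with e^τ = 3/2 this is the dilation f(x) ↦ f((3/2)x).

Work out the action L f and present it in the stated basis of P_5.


the image equals g(x) = (243/16)x^4 + (27/4)x^3 + (3/2)x

exp(τθ) x^k = e^(kτ) x^k; with e^τ = 3/2 this sends x^k to (3/2)^k x^k
x ↦ 3/2 x
x^3 ↦ 27/8 x^3
x^4 ↦ 81/16 x^4
applying this coordinatewise to f: exp(τθ) f = (243/16)x^4 + (27/4)x^3 + (3/2)x


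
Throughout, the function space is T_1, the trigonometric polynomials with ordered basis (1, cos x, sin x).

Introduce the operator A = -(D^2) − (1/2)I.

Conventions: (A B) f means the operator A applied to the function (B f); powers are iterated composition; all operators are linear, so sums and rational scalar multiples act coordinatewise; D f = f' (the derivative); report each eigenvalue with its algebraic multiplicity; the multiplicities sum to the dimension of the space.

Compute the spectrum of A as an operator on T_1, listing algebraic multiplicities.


image of 1: -1/2
image of cos x: (1/2)cos x
image of sin x: (1/2)sin x
the matrix is diagonal; its diagonal is (-1/2, 1/2, 1/2)
for a triangular matrix the eigenvalues are the diagonal entries, with algebraic multiplicity their repetition count

λ = -1/2 (multiplicity 1), λ = 1/2 (multiplicity 2)


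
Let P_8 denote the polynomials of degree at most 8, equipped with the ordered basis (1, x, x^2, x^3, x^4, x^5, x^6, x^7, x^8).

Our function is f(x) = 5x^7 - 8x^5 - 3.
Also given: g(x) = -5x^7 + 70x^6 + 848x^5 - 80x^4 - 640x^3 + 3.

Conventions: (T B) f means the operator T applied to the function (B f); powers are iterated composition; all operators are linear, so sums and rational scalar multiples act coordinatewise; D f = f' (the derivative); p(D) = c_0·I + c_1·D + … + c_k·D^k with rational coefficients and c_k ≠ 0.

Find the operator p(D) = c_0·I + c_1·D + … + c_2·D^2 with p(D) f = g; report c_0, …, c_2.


p(D) = -I + 2·D + 4·D^2, i.e. c_0 = -1, c_1 = 2, c_2 = 4

D^0 f = 5x^7 - 8x^5 - 3
D^1 f = 35x^6 - 40x^4
D^2 f = 210x^5 - 160x^3
matching coefficients of g against c_0 f + c_1 Df + … from the top degree down determines the c_i
solution: c_0 = -1, c_1 = 2, c_2 = 4


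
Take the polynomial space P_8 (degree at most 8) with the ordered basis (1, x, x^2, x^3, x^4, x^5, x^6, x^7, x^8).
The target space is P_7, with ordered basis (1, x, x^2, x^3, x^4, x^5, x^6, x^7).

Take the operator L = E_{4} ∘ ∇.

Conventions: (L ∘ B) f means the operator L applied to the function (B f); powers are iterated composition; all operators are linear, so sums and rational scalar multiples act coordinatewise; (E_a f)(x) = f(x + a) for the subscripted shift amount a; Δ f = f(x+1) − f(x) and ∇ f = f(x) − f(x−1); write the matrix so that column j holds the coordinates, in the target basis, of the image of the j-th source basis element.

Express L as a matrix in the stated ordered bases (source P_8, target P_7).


image of 1: 0
image of x: 1
image of x^2: 2x + 7
image of x^3: 3x^2 + 21x + 37
image of x^4: 4x^3 + 42x^2 + 148x + 175
image of x^5: 5x^4 + 70x^3 + 370x^2 + 875x + 781
image of x^6: 6x^5 + 105x^4 + 740x^3 + 2625x^2 + 4686x + 3367
image of x^7: 7x^6 + 147x^5 + 1295x^4 + 6125x^3 + 16401x^2 + 23569x + 14197
image of x^8: 8x^7 + 196x^6 + 2072x^5 + 12250x^4 + 43736x^3 + 94276x^2 + 113576x + 58975
each image's coordinates form column j of the matrix

the matrix is [[0, 1, 7, 37, 175, 781, 3367, 14197, 58975]; [0, 0, 2, 21, 148, 875, 4686, 23569, 113576]; [0, 0, 0, 3, 42, 370, 2625, 16401, 94276]; [0, 0, 0, 0, 4, 70, 740, 6125, 43736]; [0, 0, 0, 0, 0, 5, 105, 1295, 12250]; [0, 0, 0, 0, 0, 0, 6, 147, 2072]; [0, 0, 0, 0, 0, 0, 0, 7, 196]; [0, 0, 0, 0, 0, 0, 0, 0, 8]] (rows listed top to bottom)


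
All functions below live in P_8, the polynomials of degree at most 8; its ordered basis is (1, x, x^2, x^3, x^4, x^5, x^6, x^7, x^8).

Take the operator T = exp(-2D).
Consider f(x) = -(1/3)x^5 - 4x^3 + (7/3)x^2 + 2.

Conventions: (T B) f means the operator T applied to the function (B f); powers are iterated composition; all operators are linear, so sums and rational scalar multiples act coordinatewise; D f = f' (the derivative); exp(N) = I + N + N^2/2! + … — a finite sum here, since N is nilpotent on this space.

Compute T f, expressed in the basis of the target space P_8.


the image equals g(x) = -(1/3)x^5 + (10/3)x^4 - (52/3)x^3 + 53x^2 - 84x + 54

order-1 term: (10/3)x^4 + 24x^2 - (28/3)x
order-2 term: -(40/3)x^3 - 48x + 28/3
order-3 term: (80/3)x^2 + 32
order-4 term: -(80/3)x
order-5 term: 32/3
the series for exp(-2D) f terminates at order 5
exp(-2D) f = -(1/3)x^5 + (10/3)x^4 - (52/3)x^3 + 53x^2 - 84x + 54


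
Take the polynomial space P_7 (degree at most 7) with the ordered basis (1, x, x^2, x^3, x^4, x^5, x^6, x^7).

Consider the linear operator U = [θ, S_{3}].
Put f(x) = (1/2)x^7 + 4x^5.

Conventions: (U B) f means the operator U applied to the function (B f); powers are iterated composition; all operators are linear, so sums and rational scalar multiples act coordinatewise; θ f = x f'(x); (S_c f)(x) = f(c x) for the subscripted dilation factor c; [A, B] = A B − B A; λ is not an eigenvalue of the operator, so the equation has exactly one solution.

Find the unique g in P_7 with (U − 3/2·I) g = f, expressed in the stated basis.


write g with unknown coordinates in the stated basis and equate coefficients in (U − 3/2·I) g = f
solving from the highest basis element down gives g = -(1/3)x^7 - (8/3)x^5
check: U g = 0
so U g − 3/2·g = (1/2)x^7 + 4x^5 = f ✓

the image equals g(x) = -(1/3)x^7 - (8/3)x^5


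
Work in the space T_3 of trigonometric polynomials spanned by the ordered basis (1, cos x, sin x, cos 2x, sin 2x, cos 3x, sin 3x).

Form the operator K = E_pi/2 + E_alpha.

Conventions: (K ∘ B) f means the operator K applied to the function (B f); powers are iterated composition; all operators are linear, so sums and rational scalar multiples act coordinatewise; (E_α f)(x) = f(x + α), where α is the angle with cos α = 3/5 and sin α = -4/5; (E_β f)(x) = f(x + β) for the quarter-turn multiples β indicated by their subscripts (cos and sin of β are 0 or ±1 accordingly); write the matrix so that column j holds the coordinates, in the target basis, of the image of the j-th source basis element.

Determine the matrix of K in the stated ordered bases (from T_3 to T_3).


the matrix is [[2, 0, 0, 0, 0, 0, 0]; [0, 3/5, 1/5, 0, 0, 0, 0]; [0, -1/5, 3/5, 0, 0, 0, 0]; [0, 0, 0, -32/25, -24/25, 0, 0]; [0, 0, 0, 24/25, -32/25, 0, 0]; [0, 0, 0, 0, 0, -117/125, -169/125]; [0, 0, 0, 0, 0, 169/125, -117/125]] (rows listed top to bottom)

image of 1: 2
image of cos x: (3/5)cos x - (1/5)sin x
image of sin x: (1/5)cos x + (3/5)sin x
image of cos 2x: -(32/25)cos 2x + (24/25)sin 2x
image of sin 2x: -(24/25)cos 2x - (32/25)sin 2x
image of cos 3x: -(117/125)cos 3x + (169/125)sin 3x
image of sin 3x: -(169/125)cos 3x - (117/125)sin 3x
each image's coordinates form column j of the matrix


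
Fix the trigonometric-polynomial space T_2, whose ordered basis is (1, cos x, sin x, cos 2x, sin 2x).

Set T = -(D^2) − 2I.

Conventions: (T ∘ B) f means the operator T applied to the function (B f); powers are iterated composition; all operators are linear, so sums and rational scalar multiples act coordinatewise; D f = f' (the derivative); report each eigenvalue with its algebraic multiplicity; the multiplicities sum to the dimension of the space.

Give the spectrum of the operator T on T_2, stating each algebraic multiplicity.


λ = -2 (multiplicity 1), λ = -1 (multiplicity 2), λ = 2 (multiplicity 2)

image of 1: -2
image of cos x: -cos x
image of sin x: -sin x
image of cos 2x: 2cos 2x
image of sin 2x: 2sin 2x
the matrix is diagonal; its diagonal is (-2, -1, -1, 2, 2)
for a triangular matrix the eigenvalues are the diagonal entries, with algebraic multiplicity their repetition count


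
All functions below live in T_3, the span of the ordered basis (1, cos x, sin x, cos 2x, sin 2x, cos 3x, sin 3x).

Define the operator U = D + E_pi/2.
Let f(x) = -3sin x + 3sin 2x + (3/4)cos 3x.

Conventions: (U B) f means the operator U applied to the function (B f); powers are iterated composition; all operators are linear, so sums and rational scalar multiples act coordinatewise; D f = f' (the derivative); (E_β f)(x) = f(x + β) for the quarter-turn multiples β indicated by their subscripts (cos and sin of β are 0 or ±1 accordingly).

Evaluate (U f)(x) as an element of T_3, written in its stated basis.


the image equals g(x) = -6cos x + 6cos 2x - 3sin 2x - (3/2)sin 3x

D f = -3cos x + 6cos 2x - (9/4)sin 3x
E_pi/2 f = -3cos x - 3sin 2x + (3/4)sin 3x
(D + E_pi/2) f = -6cos x + 6cos 2x - 3sin 2x - (3/2)sin 3x
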